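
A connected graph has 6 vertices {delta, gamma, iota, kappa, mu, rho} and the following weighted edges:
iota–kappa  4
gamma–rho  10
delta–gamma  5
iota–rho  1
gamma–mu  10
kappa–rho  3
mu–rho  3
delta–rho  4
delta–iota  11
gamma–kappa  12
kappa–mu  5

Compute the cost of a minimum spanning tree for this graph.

16

Kruskal: consider edges lightest-first.
iota–rho (1): add. Components now {mu} {gamma} {iota,rho} {delta} {kappa}
kappa–rho (3): add. Components now {mu} {gamma} {iota,kappa,rho} {delta}
mu–rho (3): add. Components now {iota,kappa,mu,rho} {gamma} {delta}
delta–rho (4): add. Components now {delta,iota,kappa,mu,rho} {gamma}
iota–kappa (4): skip — iota and kappa already connected.
delta–gamma (5): add. Components now {delta,gamma,iota,kappa,mu,rho}
MST edges: iota–rho, kappa–rho, mu–rho, delta–rho, delta–gamma; total weight 1+3+3+4+5 = 16.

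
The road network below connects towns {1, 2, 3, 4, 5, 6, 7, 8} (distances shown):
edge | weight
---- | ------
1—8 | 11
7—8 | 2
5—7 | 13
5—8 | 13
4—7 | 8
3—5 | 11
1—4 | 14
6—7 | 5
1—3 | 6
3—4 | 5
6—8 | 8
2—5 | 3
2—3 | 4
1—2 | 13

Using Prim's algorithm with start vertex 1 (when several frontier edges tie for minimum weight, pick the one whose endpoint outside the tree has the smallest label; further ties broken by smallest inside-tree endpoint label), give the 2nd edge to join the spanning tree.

2-3

Prim's algorithm from 1:
Step 1: frontier [1—3 6, 1—8 11, 1—2 13, 1—4 14] → take 1—3 (6); add 3.
Step 2: frontier [1—8 11, 1—2 13, 1—4 14, 2—3 4, 3—4 5, 3—5 11] → take 2—3 (4); add 2.
Step 3: frontier [1—8 11, 1—4 14, 2—5 3, 3—4 5, 3—5 11] → take 2—5 (3); add 5.
Step 4: frontier [1—8 11, 1—4 14, 3—4 5, 5—7 13, 5—8 13] → take 3—4 (5); add 4.
Step 5: frontier [1—8 11, 4—7 8, 5—7 13, 5—8 13] → take 4—7 (8); add 7.
Step 6: frontier [1—8 11, 5—8 13, 7—8 2, 6—7 5] → take 7—8 (2); add 8.
Step 7: frontier [6—7 5, 6—8 8] → take 6—7 (5); add 6.
The 2nd edge added is 2—3.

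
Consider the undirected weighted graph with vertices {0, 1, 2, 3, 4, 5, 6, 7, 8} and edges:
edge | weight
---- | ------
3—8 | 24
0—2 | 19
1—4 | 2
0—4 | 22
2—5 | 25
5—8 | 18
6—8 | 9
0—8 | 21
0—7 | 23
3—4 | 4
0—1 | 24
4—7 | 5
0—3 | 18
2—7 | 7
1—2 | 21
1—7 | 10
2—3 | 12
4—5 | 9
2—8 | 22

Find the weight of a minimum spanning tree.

72

Sort edges by weight, then run Kruskal:
1—4 (2): add — endpoints in different components.
3—4 (4): add — endpoints in different components.
4—7 (5): add — endpoints in different components.
2—7 (7): add — endpoints in different components.
4—5 (9): add — endpoints in different components.
6—8 (9): add — endpoints in different components.
1—7 (10): skip — 1 and 7 already connected.
2—3 (12): skip — 2 and 3 already connected.
0—3 (18): add — endpoints in different components.
5—8 (18): add — endpoints in different components.
MST edges: 1—4, 3—4, 4—7, 2—7, 4—5, 6—8, 0—3, 5—8; total weight 2+4+5+7+9+9+18+18 = 72.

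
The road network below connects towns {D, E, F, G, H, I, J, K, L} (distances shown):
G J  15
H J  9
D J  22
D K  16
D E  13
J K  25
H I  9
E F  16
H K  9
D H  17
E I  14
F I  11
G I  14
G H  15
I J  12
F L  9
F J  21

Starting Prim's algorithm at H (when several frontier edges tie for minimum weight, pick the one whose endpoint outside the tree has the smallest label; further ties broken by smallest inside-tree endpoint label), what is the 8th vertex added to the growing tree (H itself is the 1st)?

D

Grow the tree from H using Prim:
Step 1: cheapest edge leaving the tree is H I (9); add I.
Step 2: cheapest edge leaving the tree is H J (9); add J.
Step 3: cheapest edge leaving the tree is H K (9); add K.
Step 4: cheapest edge leaving the tree is F I (11); add F.
Step 5: cheapest edge leaving the tree is F L (9); add L.
Step 6: cheapest edge leaving the tree is E I (14); add E.
Step 7: cheapest edge leaving the tree is D E (13); add D.
Step 8: cheapest edge leaving the tree is G I (14); add G.
Vertex order: H, I, J, K, F, L, E, D, G. The 8th vertex is D.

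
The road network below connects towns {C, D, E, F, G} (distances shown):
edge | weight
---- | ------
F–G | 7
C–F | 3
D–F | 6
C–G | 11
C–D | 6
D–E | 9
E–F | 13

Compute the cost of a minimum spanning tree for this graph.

Prim, starting at C.
Step 1: frontier [C–F 3, C–D 6, C–G 11] → take C–F (3); add F.
Step 2: frontier [C–D 6, C–G 11, D–F 6, F–G 7, E–F 13] → take C–D (6); add D.
Step 3: frontier [C–G 11, D–E 9, F–G 7, E–F 13] → take F–G (7); add G.
Step 4: frontier [D–E 9, E–F 13] → take D–E (9); add E.
MST edges: C–F, C–D, F–G, D–E; total weight 3+6+7+9 = 25.

25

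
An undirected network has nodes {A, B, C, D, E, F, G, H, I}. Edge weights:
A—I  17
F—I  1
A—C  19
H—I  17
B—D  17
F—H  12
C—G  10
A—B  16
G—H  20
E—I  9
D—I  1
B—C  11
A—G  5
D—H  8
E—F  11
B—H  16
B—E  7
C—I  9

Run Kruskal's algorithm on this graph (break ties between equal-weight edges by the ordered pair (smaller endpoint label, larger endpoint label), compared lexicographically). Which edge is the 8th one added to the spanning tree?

Kruskal: consider edges lightest-first.
D—I (1): add — endpoints in different components.
F—I (1): add — endpoints in different components.
A—G (5): add — endpoints in different components.
B—E (7): add — endpoints in different components.
D—H (8): add — endpoints in different components.
C—I (9): add — endpoints in different components.
E—I (9): add — endpoints in different components.
C—G (10): add — endpoints in different components.
The 8th edge added is C—G.

C-G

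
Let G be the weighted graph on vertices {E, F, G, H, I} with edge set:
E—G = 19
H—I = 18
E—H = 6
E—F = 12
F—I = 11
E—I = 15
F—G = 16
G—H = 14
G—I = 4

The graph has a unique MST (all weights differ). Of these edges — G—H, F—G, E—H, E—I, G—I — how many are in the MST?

Kruskal: consider edges lightest-first.
G—I (4): add. Components now {E} {F} {G,I} {H}
E—H (6): add. Components now {E,H} {F} {G,I}
F—I (11): add. Components now {E,H} {F,G,I}
E—F (12): add. Components now {E,F,G,H,I}
MST edge set: {G—I, E—H, F—I, E—F}.
Of the listed edges, {E—H, G—I} are in the MST → 2.

2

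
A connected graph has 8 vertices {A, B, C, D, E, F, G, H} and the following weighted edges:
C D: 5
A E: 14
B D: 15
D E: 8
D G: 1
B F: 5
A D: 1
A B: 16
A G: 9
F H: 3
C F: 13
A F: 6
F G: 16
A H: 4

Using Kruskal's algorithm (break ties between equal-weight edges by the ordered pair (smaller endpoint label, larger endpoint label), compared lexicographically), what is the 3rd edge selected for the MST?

F-H

Sort edges by weight, then run Kruskal:
A D (1): add — endpoints in different components.
D G (1): add — endpoints in different components.
F H (3): add — endpoints in different components.
A H (4): add — endpoints in different components.
B F (5): add — endpoints in different components.
C D (5): add — endpoints in different components.
A F (6): skip — A and F already connected.
D E (8): add — endpoints in different components.
The 3rd edge added is F H.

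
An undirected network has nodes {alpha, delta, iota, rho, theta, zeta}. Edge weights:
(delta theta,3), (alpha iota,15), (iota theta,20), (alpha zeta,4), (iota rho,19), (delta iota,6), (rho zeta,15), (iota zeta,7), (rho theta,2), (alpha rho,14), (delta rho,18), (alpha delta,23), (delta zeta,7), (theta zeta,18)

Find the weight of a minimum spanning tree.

Prim's algorithm from zeta:
Step 1: cheapest edge leaving the tree is alpha zeta (4); add alpha.
Step 2: cheapest edge leaving the tree is delta zeta (7); add delta.
Step 3: cheapest edge leaving the tree is delta theta (3); add theta.
Step 4: cheapest edge leaving the tree is rho theta (2); add rho.
Step 5: cheapest edge leaving the tree is delta iota (6); add iota.
MST edges: alpha zeta, delta zeta, delta theta, rho theta, delta iota; total weight 4+7+3+2+6 = 22.

22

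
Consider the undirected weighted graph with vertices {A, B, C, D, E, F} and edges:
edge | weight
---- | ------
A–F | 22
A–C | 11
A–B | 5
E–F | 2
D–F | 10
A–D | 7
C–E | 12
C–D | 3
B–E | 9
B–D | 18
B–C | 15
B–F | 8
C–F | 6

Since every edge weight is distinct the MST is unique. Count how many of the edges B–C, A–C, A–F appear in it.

0

Sort edges by weight, then run Kruskal:
E–F (2): add — endpoints in different components.
C–D (3): add — endpoints in different components.
A–B (5): add — endpoints in different components.
C–F (6): add — endpoints in different components.
A–D (7): add — endpoints in different components.
MST edge set: {E–F, C–D, A–B, C–F, A–D}.
Of the listed edges, {} are in the MST → 0.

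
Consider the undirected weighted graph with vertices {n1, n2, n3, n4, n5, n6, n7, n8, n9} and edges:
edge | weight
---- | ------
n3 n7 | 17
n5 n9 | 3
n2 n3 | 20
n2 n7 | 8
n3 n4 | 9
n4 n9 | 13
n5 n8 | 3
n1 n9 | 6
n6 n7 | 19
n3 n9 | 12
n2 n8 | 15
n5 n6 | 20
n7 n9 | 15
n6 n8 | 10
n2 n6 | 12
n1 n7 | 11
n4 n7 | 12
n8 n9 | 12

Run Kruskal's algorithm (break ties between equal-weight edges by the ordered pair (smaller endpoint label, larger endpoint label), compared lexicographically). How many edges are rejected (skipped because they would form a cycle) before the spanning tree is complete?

Sort edges by weight, then run Kruskal:
n5 n8 (3): add — endpoints in different components.
n5 n9 (3): add — endpoints in different components.
n1 n9 (6): add — endpoints in different components.
n2 n7 (8): add — endpoints in different components.
n3 n4 (9): add — endpoints in different components.
n6 n8 (10): add — endpoints in different components.
n1 n7 (11): add — endpoints in different components.
n2 n6 (12): skip — n6 and n2 already connected.
n3 n9 (12): add — endpoints in different components.
Edges rejected before the tree was complete: 1.

1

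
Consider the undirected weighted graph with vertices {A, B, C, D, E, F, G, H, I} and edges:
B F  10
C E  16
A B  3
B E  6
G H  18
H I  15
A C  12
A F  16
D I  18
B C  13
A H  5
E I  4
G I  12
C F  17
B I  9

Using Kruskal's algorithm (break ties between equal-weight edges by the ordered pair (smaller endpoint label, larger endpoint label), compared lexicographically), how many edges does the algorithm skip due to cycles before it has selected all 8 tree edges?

Kruskal: consider edges lightest-first.
A B (3): add — endpoints in different components.
E I (4): add — endpoints in different components.
A H (5): add — endpoints in different components.
B E (6): add — endpoints in different components.
B I (9): skip — B and I already connected.
B F (10): add — endpoints in different components.
A C (12): add — endpoints in different components.
G I (12): add — endpoints in different components.
B C (13): skip — B and C already connected.
H I (15): skip — H and I already connected.
A F (16): skip — A and F already connected.
C E (16): skip — C and E already connected.
C F (17): skip — C and F already connected.
D I (18): add — endpoints in different components.
Edges rejected before the tree was complete: 6.

6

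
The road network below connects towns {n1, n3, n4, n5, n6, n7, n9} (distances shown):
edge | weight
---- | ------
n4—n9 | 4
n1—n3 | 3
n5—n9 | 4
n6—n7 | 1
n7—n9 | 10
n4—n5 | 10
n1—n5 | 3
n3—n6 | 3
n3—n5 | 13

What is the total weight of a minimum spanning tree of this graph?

18

Prim, starting at n7.
Step 1: cheapest edge leaving the tree is n6—n7 (1); add n6.
Step 2: cheapest edge leaving the tree is n3—n6 (3); add n3.
Step 3: cheapest edge leaving the tree is n1—n3 (3); add n1.
Step 4: cheapest edge leaving the tree is n1—n5 (3); add n5.
Step 5: cheapest edge leaving the tree is n5—n9 (4); add n9.
Step 6: cheapest edge leaving the tree is n4—n9 (4); add n4.
MST edges: n6—n7, n3—n6, n1—n3, n1—n5, n5—n9, n4—n9; total weight 1+3+3+3+4+4 = 18.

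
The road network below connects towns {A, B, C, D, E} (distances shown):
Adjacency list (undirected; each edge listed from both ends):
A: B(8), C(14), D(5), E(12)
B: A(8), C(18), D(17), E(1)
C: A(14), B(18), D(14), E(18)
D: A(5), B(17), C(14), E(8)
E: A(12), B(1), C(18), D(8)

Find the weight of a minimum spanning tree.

28

Prim's algorithm from C:
Step 1: cheapest edge leaving the tree is A-C (14); add A.
Step 2: cheapest edge leaving the tree is A-D (5); add D.
Step 3: cheapest edge leaving the tree is A-B (8); add B.
Step 4: cheapest edge leaving the tree is B-E (1); add E.
MST edges: A-C, A-D, A-B, B-E; total weight 14+5+8+1 = 28.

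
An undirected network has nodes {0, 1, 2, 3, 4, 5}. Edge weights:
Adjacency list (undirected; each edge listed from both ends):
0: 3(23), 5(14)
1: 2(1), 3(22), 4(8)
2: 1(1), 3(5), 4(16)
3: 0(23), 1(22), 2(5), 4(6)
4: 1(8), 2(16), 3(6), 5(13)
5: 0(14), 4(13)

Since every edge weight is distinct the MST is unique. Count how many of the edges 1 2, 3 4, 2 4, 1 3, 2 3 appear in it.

Sort edges by weight, then run Kruskal:
1 2 (1): add — endpoints in different components.
2 3 (5): add — endpoints in different components.
3 4 (6): add — endpoints in different components.
1 4 (8): skip — 1 and 4 already connected.
4 5 (13): add — endpoints in different components.
0 5 (14): add — endpoints in different components.
MST edge set: {1 2, 2 3, 3 4, 4 5, 0 5}.
Of the listed edges, {1 2, 3 4, 2 3} are in the MST → 3.

3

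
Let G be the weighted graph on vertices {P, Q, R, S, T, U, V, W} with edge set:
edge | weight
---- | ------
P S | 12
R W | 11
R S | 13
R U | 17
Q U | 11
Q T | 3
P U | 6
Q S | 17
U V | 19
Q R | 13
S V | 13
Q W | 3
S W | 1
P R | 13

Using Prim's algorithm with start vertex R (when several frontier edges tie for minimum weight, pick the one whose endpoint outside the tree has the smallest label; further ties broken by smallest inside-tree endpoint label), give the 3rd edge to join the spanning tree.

Prim's algorithm from R:
Step 1: frontier [R W 11, P R 13, Q R 13, R S 13, R U 17] → take R W (11); add W.
Step 2: frontier [P R 13, Q R 13, R S 13, R U 17, S W 1, Q W 3] → take S W (1); add S.
Step 3: frontier [P R 13, Q R 13, R U 17, P S 12, S V 13, Q S 17, Q W 3] → take Q W (3); add Q.
Step 4: frontier [Q T 3, Q U 11, P R 13, R U 17, P S 12, S V 13] → take Q T (3); add T.
Step 5: frontier [Q U 11, P R 13, R U 17, P S 12, S V 13] → take Q U (11); add U.
Step 6: frontier [P R 13, P S 12, S V 13, P U 6, U V 19] → take P U (6); add P.
Step 7: frontier [S V 13, U V 19] → take S V (13); add V.
The 3rd edge added is Q W.

Q-W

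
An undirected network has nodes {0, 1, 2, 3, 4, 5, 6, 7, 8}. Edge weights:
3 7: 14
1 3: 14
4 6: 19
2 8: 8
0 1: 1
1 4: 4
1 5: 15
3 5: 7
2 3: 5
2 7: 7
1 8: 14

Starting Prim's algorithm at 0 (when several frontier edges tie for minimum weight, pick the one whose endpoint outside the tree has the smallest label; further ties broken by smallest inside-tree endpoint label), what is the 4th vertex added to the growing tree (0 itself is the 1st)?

Prim, starting at 0.
Step 1: frontier [0 1 1] → take 0 1 (1); add 1.
Step 2: frontier [1 4 4, 1 3 14, 1 8 14, 1 5 15] → take 1 4 (4); add 4.
Step 3: frontier [1 3 14, 1 8 14, 1 5 15, 4 6 19] → take 1 3 (14); add 3.
Step 4: frontier [1 8 14, 1 5 15, 2 3 5, 3 5 7, 3 7 14, 4 6 19] → take 2 3 (5); add 2.
Step 5: frontier [1 8 14, 1 5 15, 2 7 7, 2 8 8, 3 5 7, 3 7 14, 4 6 19] → take 3 5 (7); add 5.
Step 6: frontier [1 8 14, 2 7 7, 2 8 8, 3 7 14, 4 6 19] → take 2 7 (7); add 7.
Step 7: frontier [1 8 14, 2 8 8, 4 6 19] → take 2 8 (8); add 8.
Step 8: frontier [4 6 19] → take 4 6 (19); add 6.
Vertex order: 0, 1, 4, 3, 2, 5, 7, 8, 6. The 4th vertex is 3.

3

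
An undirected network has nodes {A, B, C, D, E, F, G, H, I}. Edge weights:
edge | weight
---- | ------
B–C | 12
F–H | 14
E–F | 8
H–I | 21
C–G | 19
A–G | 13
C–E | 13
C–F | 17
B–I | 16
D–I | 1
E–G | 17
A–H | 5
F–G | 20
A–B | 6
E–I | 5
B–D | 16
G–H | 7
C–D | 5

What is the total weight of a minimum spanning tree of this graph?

Grow the tree from H using Prim:
Step 1: cheapest edge leaving the tree is A–H (5); add A.
Step 2: cheapest edge leaving the tree is A–B (6); add B.
Step 3: cheapest edge leaving the tree is G–H (7); add G.
Step 4: cheapest edge leaving the tree is B–C (12); add C.
Step 5: cheapest edge leaving the tree is C–D (5); add D.
Step 6: cheapest edge leaving the tree is D–I (1); add I.
Step 7: cheapest edge leaving the tree is E–I (5); add E.
Step 8: cheapest edge leaving the tree is E–F (8); add F.
MST edges: A–H, A–B, G–H, B–C, C–D, D–I, E–I, E–F; total weight 5+6+7+12+5+1+5+8 = 49.

49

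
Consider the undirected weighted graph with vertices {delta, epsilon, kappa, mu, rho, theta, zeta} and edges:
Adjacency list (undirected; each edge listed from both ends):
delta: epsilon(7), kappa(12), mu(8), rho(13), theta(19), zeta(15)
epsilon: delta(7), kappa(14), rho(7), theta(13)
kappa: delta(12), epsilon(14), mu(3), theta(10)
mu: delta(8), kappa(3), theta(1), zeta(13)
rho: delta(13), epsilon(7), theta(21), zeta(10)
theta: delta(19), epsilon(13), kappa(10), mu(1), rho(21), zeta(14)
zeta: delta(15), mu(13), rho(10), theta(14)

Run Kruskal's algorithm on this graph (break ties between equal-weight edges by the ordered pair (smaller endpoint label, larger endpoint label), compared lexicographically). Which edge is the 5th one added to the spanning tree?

Kruskal's algorithm — process edges by increasing weight (ties by edge label):
mu—theta (1): add. Components now {kappa} {delta} {mu,theta} {rho} {epsilon} {zeta}
kappa—mu (3): add. Components now {kappa,mu,theta} {delta} {rho} {epsilon} {zeta}
delta—epsilon (7): add. Components now {kappa,mu,theta} {delta,epsilon} {rho} {zeta}
epsilon—rho (7): add. Components now {kappa,mu,theta} {delta,epsilon,rho} {zeta}
delta—mu (8): add. Components now {delta,epsilon,kappa,mu,rho,theta} {zeta}
kappa—theta (10): skip — kappa and theta already connected.
rho—zeta (10): add. Components now {delta,epsilon,kappa,mu,rho,theta,zeta}
The 5th edge added is delta—mu.

delta-mu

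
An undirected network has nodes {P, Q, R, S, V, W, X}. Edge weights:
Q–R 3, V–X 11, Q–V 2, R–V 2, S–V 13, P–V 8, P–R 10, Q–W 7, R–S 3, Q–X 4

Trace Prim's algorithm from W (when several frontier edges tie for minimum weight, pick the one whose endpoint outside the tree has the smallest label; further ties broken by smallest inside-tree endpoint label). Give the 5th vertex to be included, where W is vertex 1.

Prim, starting at W.
Step 1: frontier [Q–W 7] → take Q–W (7); add Q.
Step 2: frontier [Q–V 2, Q–R 3, Q–X 4] → take Q–V (2); add V.
Step 3: frontier [Q–R 3, Q–X 4, R–V 2, P–V 8, V–X 11, S–V 13] → take R–V (2); add R.
Step 4: frontier [Q–X 4, R–S 3, P–R 10, P–V 8, V–X 11, S–V 13] → take R–S (3); add S.
Step 5: frontier [Q–X 4, P–R 10, P–V 8, V–X 11] → take Q–X (4); add X.
Step 6: frontier [P–R 10, P–V 8] → take P–V (8); add P.
Vertex order: W, Q, V, R, S, X, P. The 5th vertex is S.

S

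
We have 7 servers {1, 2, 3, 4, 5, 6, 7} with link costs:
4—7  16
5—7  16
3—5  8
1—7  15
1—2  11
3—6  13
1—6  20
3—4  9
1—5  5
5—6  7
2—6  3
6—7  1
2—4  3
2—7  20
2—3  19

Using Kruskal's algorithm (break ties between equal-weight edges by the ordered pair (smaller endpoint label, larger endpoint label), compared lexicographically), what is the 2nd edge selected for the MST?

Kruskal's algorithm — process edges by increasing weight (ties by edge label):
6—7 (1): add. Components now {1} {2} {3} {4} {5} {6,7}
2—4 (3): add. Components now {1} {2,4} {3} {5} {6,7}
2—6 (3): add. Components now {1} {2,4,6,7} {3} {5}
1—5 (5): add. Components now {1,5} {2,4,6,7} {3}
5—6 (7): add. Components now {1,2,4,5,6,7} {3}
3—5 (8): add. Components now {1,2,3,4,5,6,7}
The 2nd edge added is 2—4.

2-4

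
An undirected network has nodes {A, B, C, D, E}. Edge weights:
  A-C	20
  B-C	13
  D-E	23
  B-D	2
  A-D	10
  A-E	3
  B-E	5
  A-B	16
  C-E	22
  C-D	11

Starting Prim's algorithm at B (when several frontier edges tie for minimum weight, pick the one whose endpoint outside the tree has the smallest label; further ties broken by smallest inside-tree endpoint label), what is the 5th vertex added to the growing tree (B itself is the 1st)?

C

Prim, starting at B.
Step 1: frontier [B-D 2, B-E 5, B-C 13, A-B 16] → take B-D (2); add D.
Step 2: frontier [B-E 5, B-C 13, A-B 16, A-D 10, C-D 11, D-E 23] → take B-E (5); add E.
Step 3: frontier [B-C 13, A-B 16, A-D 10, C-D 11, A-E 3, C-E 22] → take A-E (3); add A.
Step 4: frontier [A-C 20, B-C 13, C-D 11, C-E 22] → take C-D (11); add C.
Vertex order: B, D, E, A, C. The 5th vertex is C.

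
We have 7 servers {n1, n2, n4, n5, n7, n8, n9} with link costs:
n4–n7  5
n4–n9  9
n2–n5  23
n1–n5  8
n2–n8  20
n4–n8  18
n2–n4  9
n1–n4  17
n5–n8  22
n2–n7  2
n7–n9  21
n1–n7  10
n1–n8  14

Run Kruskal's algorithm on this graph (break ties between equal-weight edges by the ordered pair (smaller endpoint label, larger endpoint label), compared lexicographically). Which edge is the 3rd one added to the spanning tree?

Kruskal's algorithm — process edges by increasing weight (ties by edge label):
n2–n7 (2): add — endpoints in different components.
n4–n7 (5): add — endpoints in different components.
n1–n5 (8): add — endpoints in different components.
n2–n4 (9): skip — n4 and n2 already connected.
n4–n9 (9): add — endpoints in different components.
n1–n7 (10): add — endpoints in different components.
n1–n8 (14): add — endpoints in different components.
The 3rd edge added is n1–n5.

n1-n5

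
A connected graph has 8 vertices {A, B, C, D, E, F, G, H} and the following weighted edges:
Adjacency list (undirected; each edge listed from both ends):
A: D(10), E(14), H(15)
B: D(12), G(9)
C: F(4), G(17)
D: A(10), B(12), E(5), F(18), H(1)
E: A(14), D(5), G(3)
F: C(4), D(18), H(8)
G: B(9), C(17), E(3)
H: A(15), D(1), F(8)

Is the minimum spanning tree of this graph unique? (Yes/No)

Sort edges by weight, then run Kruskal:
D H (1): add — endpoints in different components.
E G (3): add — endpoints in different components.
C F (4): add — endpoints in different components.
D E (5): add — endpoints in different components.
F H (8): add — endpoints in different components.
B G (9): add — endpoints in different components.
A D (10): add — endpoints in different components.
Every non-tree edge has weight strictly greater than the heaviest edge on the tree path between its endpoints, so the MST is unique.

Yes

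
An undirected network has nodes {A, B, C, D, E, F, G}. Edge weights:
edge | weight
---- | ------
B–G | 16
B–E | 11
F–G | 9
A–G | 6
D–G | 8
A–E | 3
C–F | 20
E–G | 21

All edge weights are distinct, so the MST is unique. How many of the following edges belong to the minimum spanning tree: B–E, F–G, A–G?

Kruskal: consider edges lightest-first.
A–E (3): add — endpoints in different components.
A–G (6): add — endpoints in different components.
D–G (8): add — endpoints in different components.
F–G (9): add — endpoints in different components.
B–E (11): add — endpoints in different components.
B–G (16): skip — B and G already connected.
C–F (20): add — endpoints in different components.
MST edge set: {A–E, A–G, D–G, F–G, B–E, C–F}.
Of the listed edges, {B–E, F–G, A–G} are in the MST → 3.

3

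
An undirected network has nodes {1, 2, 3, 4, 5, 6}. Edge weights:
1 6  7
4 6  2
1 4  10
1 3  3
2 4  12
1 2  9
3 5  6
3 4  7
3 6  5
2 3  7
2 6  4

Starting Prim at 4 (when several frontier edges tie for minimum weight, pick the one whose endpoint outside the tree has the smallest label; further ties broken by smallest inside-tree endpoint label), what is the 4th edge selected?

Prim, starting at 4.
Step 1: cheapest edge leaving the tree is 4 6 (2); add 6.
Step 2: cheapest edge leaving the tree is 2 6 (4); add 2.
Step 3: cheapest edge leaving the tree is 3 6 (5); add 3.
Step 4: cheapest edge leaving the tree is 1 3 (3); add 1.
Step 5: cheapest edge leaving the tree is 3 5 (6); add 5.
The 4th edge added is 1 3.

1-3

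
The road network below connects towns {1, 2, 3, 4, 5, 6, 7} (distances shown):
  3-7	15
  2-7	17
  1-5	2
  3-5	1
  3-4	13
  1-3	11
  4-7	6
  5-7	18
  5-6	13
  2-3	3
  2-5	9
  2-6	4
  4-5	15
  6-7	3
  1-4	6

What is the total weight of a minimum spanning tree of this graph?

19

Sort edges by weight, then run Kruskal:
3-5 (1): add — endpoints in different components.
1-5 (2): add — endpoints in different components.
2-3 (3): add — endpoints in different components.
6-7 (3): add — endpoints in different components.
2-6 (4): add — endpoints in different components.
1-4 (6): add — endpoints in different components.
MST edges: 3-5, 1-5, 2-3, 6-7, 2-6, 1-4; total weight 1+2+3+3+4+6 = 19.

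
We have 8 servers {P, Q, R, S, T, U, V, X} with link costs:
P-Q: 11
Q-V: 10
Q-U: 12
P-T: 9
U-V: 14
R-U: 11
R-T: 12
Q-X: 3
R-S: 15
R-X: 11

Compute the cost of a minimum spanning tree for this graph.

Kruskal: consider edges lightest-first.
Q-X (3): add — endpoints in different components.
P-T (9): add — endpoints in different components.
Q-V (10): add — endpoints in different components.
P-Q (11): add — endpoints in different components.
R-U (11): add — endpoints in different components.
R-X (11): add — endpoints in different components.
Q-U (12): skip — Q and U already connected.
R-T (12): skip — R and T already connected.
U-V (14): skip — V and U already connected.
R-S (15): add — endpoints in different components.
MST edges: Q-X, P-T, Q-V, P-Q, R-U, R-X, R-S; total weight 3+9+10+11+11+11+15 = 70.

70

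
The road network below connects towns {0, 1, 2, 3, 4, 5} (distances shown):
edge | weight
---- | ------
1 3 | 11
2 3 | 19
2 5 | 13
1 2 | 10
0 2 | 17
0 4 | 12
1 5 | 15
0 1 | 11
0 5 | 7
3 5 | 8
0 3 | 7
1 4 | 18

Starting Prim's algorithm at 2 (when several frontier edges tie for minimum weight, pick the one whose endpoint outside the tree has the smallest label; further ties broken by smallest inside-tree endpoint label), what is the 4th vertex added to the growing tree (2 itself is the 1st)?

Grow the tree from 2 using Prim:
Step 1: cheapest edge leaving the tree is 1 2 (10); add 1.
Step 2: cheapest edge leaving the tree is 0 1 (11); add 0.
Step 3: cheapest edge leaving the tree is 0 3 (7); add 3.
Step 4: cheapest edge leaving the tree is 0 5 (7); add 5.
Step 5: cheapest edge leaving the tree is 0 4 (12); add 4.
Vertex order: 2, 1, 0, 3, 5, 4. The 4th vertex is 3.

3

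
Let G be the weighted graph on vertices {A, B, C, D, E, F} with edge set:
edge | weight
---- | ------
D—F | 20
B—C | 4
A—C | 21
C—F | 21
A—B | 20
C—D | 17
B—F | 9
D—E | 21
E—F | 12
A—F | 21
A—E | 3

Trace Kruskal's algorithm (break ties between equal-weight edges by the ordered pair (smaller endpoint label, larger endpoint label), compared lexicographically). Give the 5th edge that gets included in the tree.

C-D

Kruskal's algorithm — process edges by increasing weight (ties by edge label):
A—E (3): add. Components now {A,E} {B} {C} {D} {F}
B—C (4): add. Components now {A,E} {B,C} {D} {F}
B—F (9): add. Components now {A,E} {B,C,F} {D}
E—F (12): add. Components now {A,B,C,E,F} {D}
C—D (17): add. Components now {A,B,C,D,E,F}
The 5th edge added is C—D.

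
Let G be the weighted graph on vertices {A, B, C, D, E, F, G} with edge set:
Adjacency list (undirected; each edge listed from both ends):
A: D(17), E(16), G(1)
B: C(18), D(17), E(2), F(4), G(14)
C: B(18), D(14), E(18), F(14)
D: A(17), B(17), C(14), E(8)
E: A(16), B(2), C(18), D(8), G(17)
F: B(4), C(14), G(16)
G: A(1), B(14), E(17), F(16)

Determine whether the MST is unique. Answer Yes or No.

No

Kruskal: consider edges lightest-first.
A—G (1): add — endpoints in different components.
B—E (2): add — endpoints in different components.
B—F (4): add — endpoints in different components.
D—E (8): add — endpoints in different components.
B—G (14): add — endpoints in different components.
C—D (14): add — endpoints in different components.
Non-tree edge C—F has weight 14, equal to the heaviest edge on its tree cycle — swapping gives another MST of the same weight. Not unique.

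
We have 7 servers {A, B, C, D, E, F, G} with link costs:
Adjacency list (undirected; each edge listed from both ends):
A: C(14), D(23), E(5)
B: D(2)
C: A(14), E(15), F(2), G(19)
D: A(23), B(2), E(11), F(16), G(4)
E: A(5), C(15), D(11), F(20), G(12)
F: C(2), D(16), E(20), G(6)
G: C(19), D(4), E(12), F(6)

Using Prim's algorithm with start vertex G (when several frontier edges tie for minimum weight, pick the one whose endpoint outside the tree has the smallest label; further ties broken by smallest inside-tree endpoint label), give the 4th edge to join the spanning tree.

C-F

Grow the tree from G using Prim:
Step 1: cheapest edge leaving the tree is D G (4); add D.
Step 2: cheapest edge leaving the tree is B D (2); add B.
Step 3: cheapest edge leaving the tree is F G (6); add F.
Step 4: cheapest edge leaving the tree is C F (2); add C.
Step 5: cheapest edge leaving the tree is D E (11); add E.
Step 6: cheapest edge leaving the tree is A E (5); add A.
The 4th edge added is C F.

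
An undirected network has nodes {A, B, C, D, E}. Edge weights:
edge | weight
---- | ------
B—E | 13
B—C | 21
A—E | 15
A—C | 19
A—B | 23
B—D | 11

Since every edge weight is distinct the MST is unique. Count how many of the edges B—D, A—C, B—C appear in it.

2

Kruskal: consider edges lightest-first.
B—D (11): add. Components now {A} {B,D} {C} {E}
B—E (13): add. Components now {A} {B,D,E} {C}
A—E (15): add. Components now {A,B,D,E} {C}
A—C (19): add. Components now {A,B,C,D,E}
MST edge set: {B—D, B—E, A—E, A—C}.
Of the listed edges, {B—D, A—C} are in the MST → 2.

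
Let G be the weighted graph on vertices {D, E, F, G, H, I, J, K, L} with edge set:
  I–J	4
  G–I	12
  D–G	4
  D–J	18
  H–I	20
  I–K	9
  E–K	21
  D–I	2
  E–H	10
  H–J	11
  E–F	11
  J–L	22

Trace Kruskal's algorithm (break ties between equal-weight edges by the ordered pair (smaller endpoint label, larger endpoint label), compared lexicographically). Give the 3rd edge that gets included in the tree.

I-J

Kruskal's algorithm — process edges by increasing weight (ties by edge label):
D–I (2): add — endpoints in different components.
D–G (4): add — endpoints in different components.
I–J (4): add — endpoints in different components.
I–K (9): add — endpoints in different components.
E–H (10): add — endpoints in different components.
E–F (11): add — endpoints in different components.
H–J (11): add — endpoints in different components.
G–I (12): skip — G and I already connected.
D–J (18): skip — D and J already connected.
H–I (20): skip — H and I already connected.
E–K (21): skip — E and K already connected.
J–L (22): add — endpoints in different components.
The 3rd edge added is I–J.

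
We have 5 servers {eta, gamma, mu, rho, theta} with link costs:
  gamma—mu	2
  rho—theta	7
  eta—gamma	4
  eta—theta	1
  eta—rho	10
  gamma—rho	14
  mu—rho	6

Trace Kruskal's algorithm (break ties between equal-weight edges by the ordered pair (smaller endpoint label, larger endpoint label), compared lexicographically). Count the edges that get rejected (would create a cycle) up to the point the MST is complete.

0

Sort edges by weight, then run Kruskal:
eta—theta (1): add. Components now {mu} {rho} {eta,theta} {gamma}
gamma—mu (2): add. Components now {gamma,mu} {rho} {eta,theta}
eta—gamma (4): add. Components now {eta,gamma,mu,theta} {rho}
mu—rho (6): add. Components now {eta,gamma,mu,rho,theta}
Edges rejected before the tree was complete: 0.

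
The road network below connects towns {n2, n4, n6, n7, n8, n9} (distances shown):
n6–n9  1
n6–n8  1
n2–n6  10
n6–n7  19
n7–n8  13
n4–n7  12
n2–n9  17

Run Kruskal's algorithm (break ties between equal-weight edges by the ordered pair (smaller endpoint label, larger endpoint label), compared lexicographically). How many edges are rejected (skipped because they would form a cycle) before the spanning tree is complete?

Kruskal's algorithm — process edges by increasing weight (ties by edge label):
n6–n8 (1): add. Components now {n2} {n7} {n4} {n6,n8} {n9}
n6–n9 (1): add. Components now {n2} {n7} {n4} {n6,n8,n9}
n2–n6 (10): add. Components now {n2,n6,n8,n9} {n7} {n4}
n4–n7 (12): add. Components now {n2,n6,n8,n9} {n4,n7}
n7–n8 (13): add. Components now {n2,n4,n6,n7,n8,n9}
Edges rejected before the tree was complete: 0.

0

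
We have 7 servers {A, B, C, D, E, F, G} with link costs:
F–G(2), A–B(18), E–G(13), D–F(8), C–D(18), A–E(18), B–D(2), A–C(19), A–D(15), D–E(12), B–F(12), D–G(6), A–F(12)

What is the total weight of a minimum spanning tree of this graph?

52

Prim's algorithm from E:
Step 1: cheapest edge leaving the tree is D–E (12); add D.
Step 2: cheapest edge leaving the tree is B–D (2); add B.
Step 3: cheapest edge leaving the tree is D–G (6); add G.
Step 4: cheapest edge leaving the tree is F–G (2); add F.
Step 5: cheapest edge leaving the tree is A–F (12); add A.
Step 6: cheapest edge leaving the tree is C–D (18); add C.
MST edges: D–E, B–D, D–G, F–G, A–F, C–D; total weight 12+2+6+2+12+18 = 52.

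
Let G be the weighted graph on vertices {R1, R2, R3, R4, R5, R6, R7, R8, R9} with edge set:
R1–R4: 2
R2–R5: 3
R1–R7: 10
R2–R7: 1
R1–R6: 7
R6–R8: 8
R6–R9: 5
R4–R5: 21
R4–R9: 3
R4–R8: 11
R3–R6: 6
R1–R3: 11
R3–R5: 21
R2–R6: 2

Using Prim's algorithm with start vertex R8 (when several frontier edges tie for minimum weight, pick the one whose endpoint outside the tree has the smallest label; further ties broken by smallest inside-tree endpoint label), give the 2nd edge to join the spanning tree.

Prim, starting at R8.
Step 1: frontier [R6–R8 8, R4–R8 11] → take R6–R8 (8); add R6.
Step 2: frontier [R2–R6 2, R6–R9 5, R3–R6 6, R1–R6 7, R4–R8 11] → take R2–R6 (2); add R2.
Step 3: frontier [R2–R7 1, R2–R5 3, R6–R9 5, R3–R6 6, R1–R6 7, R4–R8 11] → take R2–R7 (1); add R7.
Step 4: frontier [R2–R5 3, R6–R9 5, R3–R6 6, R1–R6 7, R1–R7 10, R4–R8 11] → take R2–R5 (3); add R5.
Step 5: frontier [R3–R5 21, R4–R5 21, R6–R9 5, R3–R6 6, R1–R6 7, R1–R7 10, R4–R8 11] → take R6–R9 (5); add R9.
Step 6: frontier [R3–R5 21, R4–R5 21, R3–R6 6, R1–R6 7, R1–R7 10, R4–R8 11, R4–R9 3] → take R4–R9 (3); add R4.
Step 7: frontier [R1–R4 2, R3–R5 21, R3–R6 6, R1–R6 7, R1–R7 10] → take R1–R4 (2); add R1.
Step 8: frontier [R1–R3 11, R3–R5 21, R3–R6 6] → take R3–R6 (6); add R3.
The 2nd edge added is R2–R6.

R2-R6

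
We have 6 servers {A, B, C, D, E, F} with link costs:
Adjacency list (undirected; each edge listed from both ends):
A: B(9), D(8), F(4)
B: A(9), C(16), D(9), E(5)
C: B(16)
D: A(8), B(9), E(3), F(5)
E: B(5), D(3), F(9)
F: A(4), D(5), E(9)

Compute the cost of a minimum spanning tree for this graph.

33

Prim, starting at F.
Step 1: cheapest edge leaving the tree is A–F (4); add A.
Step 2: cheapest edge leaving the tree is D–F (5); add D.
Step 3: cheapest edge leaving the tree is D–E (3); add E.
Step 4: cheapest edge leaving the tree is B–E (5); add B.
Step 5: cheapest edge leaving the tree is B–C (16); add C.
MST edges: A–F, D–F, D–E, B–E, B–C; total weight 4+5+3+5+16 = 33.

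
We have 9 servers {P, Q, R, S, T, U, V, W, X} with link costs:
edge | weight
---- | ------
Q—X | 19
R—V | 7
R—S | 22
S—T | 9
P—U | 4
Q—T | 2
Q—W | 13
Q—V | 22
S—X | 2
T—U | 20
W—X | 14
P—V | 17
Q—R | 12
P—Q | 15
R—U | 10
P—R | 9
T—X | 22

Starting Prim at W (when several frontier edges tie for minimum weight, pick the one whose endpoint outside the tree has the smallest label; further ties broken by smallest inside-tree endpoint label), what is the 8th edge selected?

Prim's algorithm from W:
Step 1: cheapest edge leaving the tree is Q—W (13); add Q.
Step 2: cheapest edge leaving the tree is Q—T (2); add T.
Step 3: cheapest edge leaving the tree is S—T (9); add S.
Step 4: cheapest edge leaving the tree is S—X (2); add X.
Step 5: cheapest edge leaving the tree is Q—R (12); add R.
Step 6: cheapest edge leaving the tree is R—V (7); add V.
Step 7: cheapest edge leaving the tree is P—R (9); add P.
Step 8: cheapest edge leaving the tree is P—U (4); add U.
The 8th edge added is P—U.

P-U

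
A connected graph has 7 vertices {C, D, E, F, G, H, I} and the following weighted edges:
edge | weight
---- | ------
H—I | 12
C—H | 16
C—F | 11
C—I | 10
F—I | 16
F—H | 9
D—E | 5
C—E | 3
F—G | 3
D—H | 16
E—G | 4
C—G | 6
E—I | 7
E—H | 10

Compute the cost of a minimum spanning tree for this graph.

31

Grow the tree from D using Prim:
Step 1: cheapest edge leaving the tree is D—E (5); add E.
Step 2: cheapest edge leaving the tree is C—E (3); add C.
Step 3: cheapest edge leaving the tree is E—G (4); add G.
Step 4: cheapest edge leaving the tree is F—G (3); add F.
Step 5: cheapest edge leaving the tree is E—I (7); add I.
Step 6: cheapest edge leaving the tree is F—H (9); add H.
MST edges: D—E, C—E, E—G, F—G, E—I, F—H; total weight 5+3+4+3+7+9 = 31.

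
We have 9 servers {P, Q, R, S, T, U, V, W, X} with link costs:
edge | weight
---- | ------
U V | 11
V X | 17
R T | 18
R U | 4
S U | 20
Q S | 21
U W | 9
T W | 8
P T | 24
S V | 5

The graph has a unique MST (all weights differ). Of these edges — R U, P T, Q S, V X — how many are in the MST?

Kruskal: consider edges lightest-first.
R U (4): add — endpoints in different components.
S V (5): add — endpoints in different components.
T W (8): add — endpoints in different components.
U W (9): add — endpoints in different components.
U V (11): add — endpoints in different components.
V X (17): add — endpoints in different components.
R T (18): skip — R and T already connected.
S U (20): skip — S and U already connected.
Q S (21): add — endpoints in different components.
P T (24): add — endpoints in different components.
MST edge set: {R U, S V, T W, U W, U V, V X, Q S, P T}.
Of the listed edges, {R U, P T, Q S, V X} are in the MST → 4.

4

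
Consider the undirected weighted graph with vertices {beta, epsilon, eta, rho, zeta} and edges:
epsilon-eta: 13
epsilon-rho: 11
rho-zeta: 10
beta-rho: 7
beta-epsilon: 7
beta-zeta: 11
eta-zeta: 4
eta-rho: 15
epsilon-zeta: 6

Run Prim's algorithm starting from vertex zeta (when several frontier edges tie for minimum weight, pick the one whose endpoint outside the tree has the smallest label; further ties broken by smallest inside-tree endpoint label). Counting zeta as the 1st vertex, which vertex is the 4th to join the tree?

beta

Prim's algorithm from zeta:
Step 1: frontier [eta-zeta 4, epsilon-zeta 6, rho-zeta 10, beta-zeta 11] → take eta-zeta (4); add eta.
Step 2: frontier [epsilon-eta 13, eta-rho 15, epsilon-zeta 6, rho-zeta 10, beta-zeta 11] → take epsilon-zeta (6); add epsilon.
Step 3: frontier [beta-epsilon 7, epsilon-rho 11, eta-rho 15, rho-zeta 10, beta-zeta 11] → take beta-epsilon (7); add beta.
Step 4: frontier [beta-rho 7, epsilon-rho 11, eta-rho 15, rho-zeta 10] → take beta-rho (7); add rho.
Vertex order: zeta, eta, epsilon, beta, rho. The 4th vertex is beta.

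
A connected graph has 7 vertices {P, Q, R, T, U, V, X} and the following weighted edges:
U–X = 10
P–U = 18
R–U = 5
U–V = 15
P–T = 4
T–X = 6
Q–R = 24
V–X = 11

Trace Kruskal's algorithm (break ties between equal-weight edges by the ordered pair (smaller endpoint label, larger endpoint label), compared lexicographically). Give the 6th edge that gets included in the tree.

Kruskal's algorithm — process edges by increasing weight (ties by edge label):
P–T (4): add. Components now {X} {P,T} {U} {V} {Q} {R}
R–U (5): add. Components now {X} {P,T} {R,U} {V} {Q}
T–X (6): add. Components now {P,T,X} {R,U} {V} {Q}
U–X (10): add. Components now {P,R,T,U,X} {V} {Q}
V–X (11): add. Components now {P,R,T,U,V,X} {Q}
U–V (15): skip — U and V already connected.
P–U (18): skip — P and U already connected.
Q–R (24): add. Components now {P,Q,R,T,U,V,X}
The 6th edge added is Q–R.

Q-R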